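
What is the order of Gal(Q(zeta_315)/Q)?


|Gal(Q(zeta_315)/Q)| = phi(315)
= 144

144


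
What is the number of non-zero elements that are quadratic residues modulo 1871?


For prime p, the number of non-zero quadratic residues is (p-1)/2.
= (1871-1)/2
= 935

935


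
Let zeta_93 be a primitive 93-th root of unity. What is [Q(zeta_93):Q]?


The degree equals Euler's totient phi(93).
93 = 3 * 31
phi(93) = 60

60


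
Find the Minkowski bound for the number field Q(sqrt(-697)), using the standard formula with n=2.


d = -697, d mod 4 = 3, so disc(K) = 4d = -2788; |disc(K)| = 2788
Imaginary quadratic field, so n = 2, s = r2 = 1, r1 = 0
M = (n!/n^n) * (4/pi)^s * sqrt(|disc(K)|) = (2!/2^2) * (4/pi)^1 * sqrt(2788)
= 0.5 * 1.273240 * 52.801515
= 33.6145

33.6145


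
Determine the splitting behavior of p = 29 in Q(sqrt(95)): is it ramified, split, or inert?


K = Q(sqrt(95)). Since d mod 4 = 3, disc(K) = 380.
Check p | disc: 380 mod 29 = 3.
p does not divide disc. Compute Legendre symbol (d/p):
8^((29-1)/2) mod 29 = -1
(d/p) = -1, so p is inert: (p) stays prime with e=1, f=2, g=1.
Therefore p is inert.

inert


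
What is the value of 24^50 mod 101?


p = 101 is prime and the exponent is (p-1)/2 = 50, so by Euler's criterion 24^50 = (24/101) = +1 or -1 mod 101.
Compute by square-and-multiply:
  50 = 32 + 16 + 2 (binary 110010)
  Repeated squaring mod 101: 24^1 = 24, 24^2 = 71, 24^4 = 92, 24^8 = 81, 24^16 = 97, 24^32 = 16
  24^50 = 24^32 * 24^16 * 24^2 = 16 * 97 * 71 mod 101
    16 * 97 = 1552 = 37 mod 101
    37 * 71 = 2627 = 1 mod 101
  24^50 = 1 mod 101
Result 1: 24 is a quadratic residue mod 101.
24^50 mod 101 = 1

1


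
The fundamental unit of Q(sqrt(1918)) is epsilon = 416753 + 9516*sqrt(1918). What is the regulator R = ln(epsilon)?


epsilon = 416753 + 9516*sqrt(1918)
= 833506.0000
R = ln(833506.0000)
= 13.6334

13.6334


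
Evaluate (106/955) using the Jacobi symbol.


Compute (106/955) via quadratic reciprocity:
  pull out 2: (2/955) = -1  (since 955 mod 8 = 3)
  reciprocity: (53/955) -> +(955/53)
  reduce: (1/53)
  (1/53) = 1
Product of signs = -1

-1


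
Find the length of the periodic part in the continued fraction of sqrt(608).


Run the CF algorithm for sqrt(608).
a_0 = floor(sqrt(608)) = 24; set m_0=0, q_0=1.
Recurrence: m' = q*a - m,  q' = (d - m'^2)/q,  a' = floor((a_0 + m')/q').
  step 1: m=24, q=32, a=1
  step 2: m=8, q=17, a=1
  step 3: m=9, q=31, a=1
  step 4: m=22, q=4, a=11
  step 5: m=22, q=31, a=1
  step 6: m=9, q=17, a=1
  step 7: m=8, q=32, a=1
  step 8: m=24, q=1, a=48
a_8 = 2*a_0 = 48, so the period closes here.
sqrt(608) = [24; 1, 1, 1, 11, 1, 1, 1, 48]
Period length = 8

8


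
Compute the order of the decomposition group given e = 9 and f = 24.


|D_P| = e * f
= 9 * 24
= 216

216


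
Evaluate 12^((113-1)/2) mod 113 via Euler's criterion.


p = 113 is prime and the exponent is (p-1)/2 = 56, so by Euler's criterion 12^56 = (12/113) = +1 or -1 mod 113.
Compute by square-and-multiply:
  56 = 32 + 16 + 8 (binary 111000)
  Repeated squaring mod 113: 12^1 = 12, 12^2 = 31, 12^4 = 57, 12^8 = 85, 12^16 = 106, 12^32 = 49
  12^56 = 12^32 * 12^16 * 12^8 = 49 * 106 * 85 mod 113
    49 * 106 = 5194 = 109 mod 113
    109 * 85 = 9265 = 112 mod 113
  12^56 = 112 mod 113
Result 112 = p - 1 = -1 mod 113: 12 is a quadratic non-residue mod 113. As a residue in [0, p-1] the value is 112.
12^56 mod 113 = 112

112


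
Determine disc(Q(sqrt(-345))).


For K = Q(sqrt(d)) with d squarefree: disc(K) = d if d = 1 mod 4, and disc(K) = 4d if d = 2 or 3 mod 4.
Here d = -345, and d mod 4 = 3.
d = 3 mod 4, not 1 (O_K = Z[sqrt(d)]), so disc(K) = 4d = 4 * (-345) = -1380

-1380


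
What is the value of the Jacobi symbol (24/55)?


Compute (24/55) via quadratic reciprocity:
  pull out 2: (2/55) = +1  (since 55 mod 8 = 7)
  pull out 2: (2/55) = +1  (since 55 mod 8 = 7)
  pull out 2: (2/55) = +1  (since 55 mod 8 = 7)
  reciprocity: (3/55) -> -(55/3)
  reduce: (1/3)
  (1/3) = 1
Product of signs = -1

-1


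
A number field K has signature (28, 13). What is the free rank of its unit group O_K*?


By Dirichlet's unit theorem:
rank = r1 + r2 - 1
= 28 + 13 - 1
= 40

40


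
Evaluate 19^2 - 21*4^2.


x^2 - d*y^2
= 19^2 - 21*4^2
= 361 - 336
= 25

25


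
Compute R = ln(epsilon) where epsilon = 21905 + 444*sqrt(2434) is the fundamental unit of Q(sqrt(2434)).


epsilon = 21905 + 444*sqrt(2434)
= 43810.0000
R = ln(43810.0000)
= 10.6876

10.6876


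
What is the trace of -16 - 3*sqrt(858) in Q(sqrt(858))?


Tr(a + b*sqrt(d)) = (a + b*sqrt(d)) + (a - b*sqrt(d)) = 2a
= 2 * (-16)
= -32

-32


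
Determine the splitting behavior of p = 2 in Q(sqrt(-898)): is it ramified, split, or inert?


K = Q(sqrt(-898)). Since d mod 4 = 2, disc(K) = -3592.
Check p | disc: -3592 mod 2 = 0.
p divides disc, so p ramifies: (p) = P^2 with e=2, f=1, g=1.
Therefore p is ramified.

ramified


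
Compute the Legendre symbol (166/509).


p = 509 is prime, so compute (166/509) with the reciprocity algorithm (Jacobi-symbol steps: pull out 2s via (2/n), flip via reciprocity, reduce):
  pull out 2: (2/509) = -1  (since 509 mod 8 = 5)
  reciprocity: (83/509) -> +(509/83)
  reduce: (11/83)
  reciprocity: (11/83) -> -(83/11)
  reduce: (6/11)
  pull out 2: (2/11) = -1  (since 11 mod 8 = 3)
  reciprocity: (3/11) -> -(11/3)
  reduce: (2/3)
  pull out 2: (2/3) = -1  (since 3 mod 8 = 3)
  (1/3) = 1
Product of signs = -1
(166/509) = -1

-1


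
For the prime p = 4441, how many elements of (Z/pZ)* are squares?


For prime p, the number of non-zero quadratic residues is (p-1)/2.
= (4441-1)/2
= 2220

2220


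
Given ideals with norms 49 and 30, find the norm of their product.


N(IJ) = N(I) * N(J)
= 49 * 30
= 1470

1470


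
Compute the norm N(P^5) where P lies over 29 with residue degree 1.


N(P^a) = p^(a*f)
= 29^(5*1)
= 29^5
= 20511149

20511149


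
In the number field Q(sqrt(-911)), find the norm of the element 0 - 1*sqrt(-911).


N(a + b*sqrt(d)) = a^2 - d*b^2
= (0)^2 - (-911)*(-1)^2
= 0 + 911
= 911

911


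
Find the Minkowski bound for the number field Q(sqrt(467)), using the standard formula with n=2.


d = 467, d mod 4 = 3, so disc(K) = 4d = 1868; |disc(K)| = 1868
Real quadratic field, so n = 2, s = r2 = 0, r1 = 2
M = (n!/n^n) * (4/pi)^s * sqrt(|disc(K)|) = (2!/2^2) * (4/pi)^0 * sqrt(1868)
= 0.5 * 1.000000 * 43.220366
= 21.6102

21.6102


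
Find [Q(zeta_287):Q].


The degree equals Euler's totient phi(287).
287 = 7 * 41
phi(287) = 240

240


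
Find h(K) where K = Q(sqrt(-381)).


K = Q(sqrt(-381)). d mod 4 = 3, so D = disc(K) = 4d = -1524
h(K) equals the number of primitive reduced positive-definite forms (a, b, c) = a*x^2 + b*x*y + c*y^2 with b^2 - 4ac = D,
where reduced means |b| <= a <= c, with b >= 0 whenever |b| = a or a = c, and primitive means gcd(a, b, c) = 1.
Reduced forces 3a^2 <= |D| = 1524, so 1 <= a <= 22; b must have the parity of D, and c = (b^2 - D)/(4a) must be an integer >= a.
Enumerate a = 1..22, b in [-a, a]:
  a=1: (1, 0, 381)  [1]
  a=2: (2, 2, 191)  [1]
  a=3: (3, 0, 127)  [1]
  a=4: none
  a=5: (5, -4, 77), (5, 4, 77)  [2]
  a=6: (6, 6, 65)  [1]
  a=7: (7, -4, 55), (7, 4, 55)  [2]
  a=8..9: none
  a=10: (10, -6, 39), (10, 6, 39)  [2]
  a=11: (11, -4, 35), (11, 4, 35)  [2]
  a=12: none
  a=13: (13, -6, 30), (13, 6, 30)  [2]
  a=14: (14, -10, 29), (14, 10, 29)  [2]
  a=15: (15, -6, 26), (15, 6, 26)  [2]
  a=16..20: none
  a=21: (21, -18, 22), (21, 18, 22)  [2]
  a=22: none
Total reduced forms: 1 + 1 + 1 + 2 + 1 + 2 + 2 + 2 + 2 + 2 + 2 + 2 = 20
h = 20

20


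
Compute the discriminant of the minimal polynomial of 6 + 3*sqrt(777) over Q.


The element 6 + 3*sqrt(777) has minimal polynomial:
x^2 - 12*x - 6957
Discriminant = (-12)^2 - 4*(-6957)
= 144 + 27828
= 27972

27972


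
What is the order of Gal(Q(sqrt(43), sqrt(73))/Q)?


The 2 square roots of distinct primes are multiplicatively independent over Q,
so [K:Q] = 2^2 and Gal(K/Q) is isomorphic to (Z/2Z)^2.
|Gal| = 2^2 = 4

4


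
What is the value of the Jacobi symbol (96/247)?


Compute (96/247) via quadratic reciprocity:
  pull out 2: (2/247) = +1  (since 247 mod 8 = 7)
  pull out 2: (2/247) = +1  (since 247 mod 8 = 7)
  pull out 2: (2/247) = +1  (since 247 mod 8 = 7)
  pull out 2: (2/247) = +1  (since 247 mod 8 = 7)
  pull out 2: (2/247) = +1  (since 247 mod 8 = 7)
  reciprocity: (3/247) -> -(247/3)
  reduce: (1/3)
  (1/3) = 1
Product of signs = -1

-1


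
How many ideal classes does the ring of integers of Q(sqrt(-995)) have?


K = Q(sqrt(-995)). d mod 4 = 1, so D = disc(K) = d = -995
h(K) equals the number of primitive reduced positive-definite forms (a, b, c) = a*x^2 + b*x*y + c*y^2 with b^2 - 4ac = D,
where reduced means |b| <= a <= c, with b >= 0 whenever |b| = a or a = c, and primitive means gcd(a, b, c) = 1.
Reduced forces 3a^2 <= |D| = 995, so 1 <= a <= 18; b must have the parity of D, and c = (b^2 - D)/(4a) must be an integer >= a.
Enumerate a = 1..18, b in [-a, a]:
  a=1: (1, 1, 249)  [1]
  a=2: none
  a=3: (3, -1, 83), (3, 1, 83)  [2]
  a=4: none
  a=5: (5, 5, 51)  [1]
  a=6..8: none
  a=9: (9, -7, 29), (9, 7, 29)  [2]
  a=10..14: none
  a=15: (15, -5, 17), (15, 5, 17)  [2]
  a=16..18: none
Total reduced forms: 1 + 2 + 1 + 2 + 2 = 8
h = 8

8


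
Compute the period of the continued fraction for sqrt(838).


Run the CF algorithm for sqrt(838).
a_0 = floor(sqrt(838)) = 28; set m_0=0, q_0=1.
Recurrence: m' = q*a - m,  q' = (d - m'^2)/q,  a' = floor((a_0 + m')/q').
  step 1: m=28, q=54, a=1
  step 2: m=26, q=3, a=18
  step 3: m=28, q=18, a=3
  step 4: m=26, q=9, a=6
  step 5: m=28, q=6, a=9
  step 6: m=26, q=27, a=2
  step 7: m=28, q=2, a=28
  step 8: m=28, q=27, a=2
  step 9: m=26, q=6, a=9
  step 10: m=28, q=9, a=6
  step 11: m=26, q=18, a=3
  step 12: m=28, q=3, a=18
  step 13: m=26, q=54, a=1
  step 14: m=28, q=1, a=56
a_14 = 2*a_0 = 56, so the period closes here.
sqrt(838) = [28; 1, 18, 3, 6, 9, 2, 28, 2, 9, 6, 3, 18, 1, 56]
Period length = 14

14


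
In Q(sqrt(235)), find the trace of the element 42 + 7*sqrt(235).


Tr(a + b*sqrt(d)) = (a + b*sqrt(d)) + (a - b*sqrt(d)) = 2a
= 2 * (42)
= 84

84


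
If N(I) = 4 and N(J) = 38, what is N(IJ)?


N(IJ) = N(I) * N(J)
= 4 * 38
= 152

152


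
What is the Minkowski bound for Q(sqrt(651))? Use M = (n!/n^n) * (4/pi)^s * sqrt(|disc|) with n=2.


d = 651, d mod 4 = 3, so disc(K) = 4d = 2604; |disc(K)| = 2604
Real quadratic field, so n = 2, s = r2 = 0, r1 = 2
M = (n!/n^n) * (4/pi)^s * sqrt(|disc(K)|) = (2!/2^2) * (4/pi)^0 * sqrt(2604)
= 0.5 * 1.000000 * 51.029403
= 25.5147

25.5147


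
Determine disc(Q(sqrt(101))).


For K = Q(sqrt(d)) with d squarefree: disc(K) = d if d = 1 mod 4, and disc(K) = 4d if d = 2 or 3 mod 4.
Here d = 101, and d mod 4 = 1.
d = 1 mod 4 (O_K = Z[(1+sqrt(d))/2]), so disc(K) = d = 101

101


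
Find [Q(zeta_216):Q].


The degree equals Euler's totient phi(216).
216 = 2^3 * 3^3
phi(216) = 72

72


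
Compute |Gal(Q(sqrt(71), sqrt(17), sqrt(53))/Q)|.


The 3 square roots of distinct primes are multiplicatively independent over Q,
so [K:Q] = 2^3 and Gal(K/Q) is isomorphic to (Z/2Z)^3.
|Gal| = 2^3 = 8

8


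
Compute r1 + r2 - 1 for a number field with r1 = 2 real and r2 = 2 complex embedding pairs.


By Dirichlet's unit theorem:
rank = r1 + r2 - 1
= 2 + 2 - 1
= 3

3


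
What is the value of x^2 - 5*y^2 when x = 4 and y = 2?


x^2 - d*y^2
= 4^2 - 5*2^2
= 16 - 20
= -4

-4


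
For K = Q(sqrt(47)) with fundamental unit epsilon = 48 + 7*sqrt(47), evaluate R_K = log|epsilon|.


epsilon = 48 + 7*sqrt(47)
= 95.9896
R = ln(95.9896)
= 4.5642

4.5642


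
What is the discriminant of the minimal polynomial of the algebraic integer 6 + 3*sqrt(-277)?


The element 6 + 3*sqrt(-277) has minimal polynomial:
x^2 - 12*x + 2529
Discriminant = (-12)^2 - 4*(2529)
= 144 - 10116
= -9972

-9972


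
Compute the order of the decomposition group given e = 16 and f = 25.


|D_P| = e * f
= 16 * 25
= 400

400


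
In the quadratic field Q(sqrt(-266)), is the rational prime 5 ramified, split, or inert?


K = Q(sqrt(-266)). Since d mod 4 = 2, disc(K) = -1064.
Check p | disc: -1064 mod 5 = 1.
p does not divide disc. Compute Legendre symbol (d/p):
4^((5-1)/2) mod 5 = 1
(d/p) = 1, so p splits: (p) = P*P' with e=1, f=1, g=2.
Therefore p is split.

split


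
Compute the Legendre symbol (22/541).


p = 541 is prime, so compute (22/541) with the reciprocity algorithm (Jacobi-symbol steps: pull out 2s via (2/n), flip via reciprocity, reduce):
  pull out 2: (2/541) = -1  (since 541 mod 8 = 5)
  reciprocity: (11/541) -> +(541/11)
  reduce: (2/11)
  pull out 2: (2/11) = -1  (since 11 mod 8 = 3)
  (1/11) = 1
Product of signs = 1
(22/541) = 1

1


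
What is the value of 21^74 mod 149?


p = 149 is prime and the exponent is (p-1)/2 = 74, so by Euler's criterion 21^74 = (21/149) = +1 or -1 mod 149.
Compute by square-and-multiply:
  74 = 64 + 8 + 2 (binary 1001010)
  Repeated squaring mod 149: 21^1 = 21, 21^2 = 143, 21^4 = 36, 21^8 = 104, 21^16 = 88, 21^32 = 145, 21^64 = 16
  21^74 = 21^64 * 21^8 * 21^2 = 16 * 104 * 143 mod 149
    16 * 104 = 1664 = 25 mod 149
    25 * 143 = 3575 = 148 mod 149
  21^74 = 148 mod 149
Result 148 = p - 1 = -1 mod 149: 21 is a quadratic non-residue mod 149. As a residue in [0, p-1] the value is 148.
21^74 mod 149 = 148

148


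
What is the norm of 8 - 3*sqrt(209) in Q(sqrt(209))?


N(a + b*sqrt(d)) = a^2 - d*b^2
= (8)^2 - (209)*(-3)^2
= 64 - 1881
= -1817

-1817


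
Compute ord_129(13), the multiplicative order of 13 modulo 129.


We want ord_129(13), the smallest k >= 1 with 13^k = 1 mod 129.
n = 129 = 3 * 43, phi(129) = 84; the order divides phi(n).
Divisors of 84: 1, 2, 3, 4, 6, 7, 12, 14, 21, 28, 42, 84
Repeated squaring mod 129: 13^1 = 13, 13^2 = 40, 13^4 = 52, 13^8 = 124, 13^16 = 25, 13^32 = 109, 13^64 = 13
Test divisors in increasing order:
  k=1: 13^1 = 13 mod 129
  k=2: 13^2 = 40 mod 129
  k=3: 13^3 = 40 * 13 = 4 mod 129
  k=4: 13^4 = 52 mod 129
  k=6: 13^6 = 52 * 40 = 16 mod 129
  k=7: 13^7 = 52 * 40 * 13 = 79 mod 129
  k=12: 13^12 = 124 * 52 = 127 mod 129
  k=14: 13^14 = 124 * 52 * 40 = 49 mod 129
  k=21: 13^21 = 25 * 52 * 13 = 1 mod 129  <- first divisor giving 1
Order = 21

21


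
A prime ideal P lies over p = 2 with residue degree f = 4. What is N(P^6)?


N(P^a) = p^(a*f)
= 2^(6*4)
= 2^24
= 16777216

16777216


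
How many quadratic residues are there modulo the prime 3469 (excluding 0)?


For prime p, the number of non-zero quadratic residues is (p-1)/2.
= (3469-1)/2
= 1734

1734


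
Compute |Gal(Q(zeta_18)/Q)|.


|Gal(Q(zeta_18)/Q)| = phi(18)
= 6

6


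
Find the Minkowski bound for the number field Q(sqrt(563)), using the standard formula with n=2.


d = 563, d mod 4 = 3, so disc(K) = 4d = 2252; |disc(K)| = 2252
Real quadratic field, so n = 2, s = r2 = 0, r1 = 2
M = (n!/n^n) * (4/pi)^s * sqrt(|disc(K)|) = (2!/2^2) * (4/pi)^0 * sqrt(2252)
= 0.5 * 1.000000 * 47.455242
= 23.7276

23.7276


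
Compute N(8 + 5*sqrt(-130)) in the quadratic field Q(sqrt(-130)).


N(a + b*sqrt(d)) = a^2 - d*b^2
= (8)^2 - (-130)*(5)^2
= 64 + 3250
= 3314

3314


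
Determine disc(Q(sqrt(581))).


For K = Q(sqrt(d)) with d squarefree: disc(K) = d if d = 1 mod 4, and disc(K) = 4d if d = 2 or 3 mod 4.
Here d = 581, and d mod 4 = 1.
d = 1 mod 4 (O_K = Z[(1+sqrt(d))/2]), so disc(K) = d = 581

581


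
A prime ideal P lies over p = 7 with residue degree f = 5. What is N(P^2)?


N(P^a) = p^(a*f)
= 7^(2*5)
= 7^10
= 282475249

282475249


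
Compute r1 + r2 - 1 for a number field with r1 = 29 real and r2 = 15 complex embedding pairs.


By Dirichlet's unit theorem:
rank = r1 + r2 - 1
= 29 + 15 - 1
= 43

43


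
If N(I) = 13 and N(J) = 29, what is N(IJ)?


N(IJ) = N(I) * N(J)
= 13 * 29
= 377

377


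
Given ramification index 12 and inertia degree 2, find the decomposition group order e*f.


|D_P| = e * f
= 12 * 2
= 24

24


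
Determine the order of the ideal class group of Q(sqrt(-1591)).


K = Q(sqrt(-1591)). d mod 4 = 1, so D = disc(K) = d = -1591
h(K) equals the number of primitive reduced positive-definite forms (a, b, c) = a*x^2 + b*x*y + c*y^2 with b^2 - 4ac = D,
where reduced means |b| <= a <= c, with b >= 0 whenever |b| = a or a = c, and primitive means gcd(a, b, c) = 1.
Reduced forces 3a^2 <= |D| = 1591, so 1 <= a <= 23; b must have the parity of D, and c = (b^2 - D)/(4a) must be an integer >= a.
Enumerate a = 1..23, b in [-a, a]:
  a=1: (1, 1, 398)  [1]
  a=2: (2, -1, 199), (2, 1, 199)  [2]
  a=3: none
  a=4: (4, -3, 100), (4, 3, 100)  [2]
  a=5: (5, -3, 80), (5, 3, 80)  [2]
  a=6..7: none
  a=8: (8, -3, 50), (8, 3, 50)  [2]
  a=9: none
  a=10: (10, -7, 41), (10, -3, 40), (10, 3, 40), (10, 7, 41)  [4]
  a=11: (11, -9, 38), (11, 9, 38)  [2]
  a=12..15: none
  a=16: (16, -3, 25), (16, 3, 25)  [2]
  a=17..18: none
  a=19: (19, -9, 22), (19, 9, 22)  [2]
  a=20: (20, -13, 22), (20, 3, 20), (20, 13, 22)  [3]
  a=21..23: none
Total reduced forms: 1 + 2 + 2 + 2 + 2 + 4 + 2 + 2 + 2 + 3 = 22
h = 22

22


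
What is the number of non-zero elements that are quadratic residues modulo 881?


For prime p, the number of non-zero quadratic residues is (p-1)/2.
= (881-1)/2
= 440

440


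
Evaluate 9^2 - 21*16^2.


x^2 - d*y^2
= 9^2 - 21*16^2
= 81 - 5376
= -5295

-5295


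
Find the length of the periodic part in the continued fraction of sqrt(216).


Run the CF algorithm for sqrt(216).
a_0 = floor(sqrt(216)) = 14; set m_0=0, q_0=1.
Recurrence: m' = q*a - m,  q' = (d - m'^2)/q,  a' = floor((a_0 + m')/q').
  step 1: m=14, q=20, a=1
  step 2: m=6, q=9, a=2
  step 3: m=12, q=8, a=3
  step 4: m=12, q=9, a=2
  step 5: m=6, q=20, a=1
  step 6: m=14, q=1, a=28
a_6 = 2*a_0 = 28, so the period closes here.
sqrt(216) = [14; 1, 2, 3, 2, 1, 28]
Period length = 6

6


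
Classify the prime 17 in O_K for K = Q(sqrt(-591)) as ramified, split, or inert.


K = Q(sqrt(-591)). Since d mod 4 = 1, disc(K) = -591.
Check p | disc: -591 mod 17 = 4.
p does not divide disc. Compute Legendre symbol (d/p):
4^((17-1)/2) mod 17 = 1
(d/p) = 1, so p splits: (p) = P*P' with e=1, f=1, g=2.
Therefore p is split.

split


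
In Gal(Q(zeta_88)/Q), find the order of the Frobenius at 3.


The Frobenius at p in Gal(Q(zeta_n)/Q) = (Z/nZ)* is the class of p, so its order is ord_88(3), the smallest k >= 1 with 3^k = 1 mod 88.
n = 88 = 2^3 * 11, phi(88) = 40; the order divides phi(n).
Divisors of 40: 1, 2, 4, 5, 8, 10, 20, 40
Repeated squaring mod 88: 3^1 = 3, 3^2 = 9, 3^4 = 81, 3^8 = 49, 3^16 = 25, 3^32 = 9
Test divisors in increasing order:
  k=1: 3^1 = 3 mod 88
  k=2: 3^2 = 9 mod 88
  k=4: 3^4 = 81 mod 88
  k=5: 3^5 = 81 * 3 = 67 mod 88
  k=8: 3^8 = 49 mod 88
  k=10: 3^10 = 49 * 9 = 1 mod 88  <- first divisor giving 1
Order = 10

10


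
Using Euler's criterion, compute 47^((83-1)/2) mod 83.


p = 83 is prime and the exponent is (p-1)/2 = 41, so by Euler's criterion 47^41 = (47/83) = +1 or -1 mod 83.
Compute by square-and-multiply:
  41 = 32 + 8 + 1 (binary 101001)
  Repeated squaring mod 83: 47^1 = 47, 47^2 = 51, 47^4 = 28, 47^8 = 37, 47^16 = 41, 47^32 = 21
  47^41 = 47^32 * 47^8 * 47^1 = 21 * 37 * 47 mod 83
    21 * 37 = 777 = 30 mod 83
    30 * 47 = 1410 = 82 mod 83
  47^41 = 82 mod 83
Result 82 = p - 1 = -1 mod 83: 47 is a quadratic non-residue mod 83. As a residue in [0, p-1] the value is 82.
47^41 mod 83 = 82

82


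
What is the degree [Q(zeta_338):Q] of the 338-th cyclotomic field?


The degree equals Euler's totient phi(338).
338 = 2 * 13^2
phi(338) = 156

156


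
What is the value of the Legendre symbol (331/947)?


p = 947 is prime, so compute (331/947) with the reciprocity algorithm (Jacobi-symbol steps: pull out 2s via (2/n), flip via reciprocity, reduce):
  reciprocity: (331/947) -> -(947/331)
  reduce: (285/331)
  reciprocity: (285/331) -> +(331/285)
  reduce: (46/285)
  pull out 2: (2/285) = -1  (since 285 mod 8 = 5)
  reciprocity: (23/285) -> +(285/23)
  reduce: (9/23)
  reciprocity: (9/23) -> +(23/9)
  reduce: (5/9)
  reciprocity: (5/9) -> +(9/5)
  reduce: (4/5)
  pull out 2: (2/5) = -1  (since 5 mod 8 = 5)
  pull out 2: (2/5) = -1  (since 5 mod 8 = 5)
  (1/5) = 1
Product of signs = 1
(331/947) = 1

1


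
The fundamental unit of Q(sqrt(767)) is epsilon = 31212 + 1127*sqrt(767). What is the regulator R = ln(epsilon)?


epsilon = 31212 + 1127*sqrt(767)
= 62424.0000
R = ln(62424.0000)
= 11.0417

11.0417


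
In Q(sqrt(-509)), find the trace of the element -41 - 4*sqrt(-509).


Tr(a + b*sqrt(d)) = (a + b*sqrt(d)) + (a - b*sqrt(d)) = 2a
= 2 * (-41)
= -82

-82


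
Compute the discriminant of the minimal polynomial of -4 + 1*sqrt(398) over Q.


The element -4 + 1*sqrt(398) has minimal polynomial:
x^2 + 8*x - 382
Discriminant = (8)^2 - 4*(-382)
= 64 + 1528
= 1592

1592


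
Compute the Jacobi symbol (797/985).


Compute (797/985) via quadratic reciprocity:
  reciprocity: (797/985) -> +(985/797)
  reduce: (188/797)
  pull out 2: (2/797) = -1  (since 797 mod 8 = 5)
  pull out 2: (2/797) = -1  (since 797 mod 8 = 5)
  reciprocity: (47/797) -> +(797/47)
  reduce: (45/47)
  reciprocity: (45/47) -> +(47/45)
  reduce: (2/45)
  pull out 2: (2/45) = -1  (since 45 mod 8 = 5)
  (1/45) = 1
Product of signs = -1

-1


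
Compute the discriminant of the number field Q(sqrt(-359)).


For K = Q(sqrt(d)) with d squarefree: disc(K) = d if d = 1 mod 4, and disc(K) = 4d if d = 2 or 3 mod 4.
Here d = -359, and d mod 4 = 1.
d = 1 mod 4 (O_K = Z[(1+sqrt(d))/2]), so disc(K) = d = -359

-359


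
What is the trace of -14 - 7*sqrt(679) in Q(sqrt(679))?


Tr(a + b*sqrt(d)) = (a + b*sqrt(d)) + (a - b*sqrt(d)) = 2a
= 2 * (-14)
= -28

-28


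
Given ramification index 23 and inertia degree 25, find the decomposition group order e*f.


|D_P| = e * f
= 23 * 25
= 575

575


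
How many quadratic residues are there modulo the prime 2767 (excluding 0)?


For prime p, the number of non-zero quadratic residues is (p-1)/2.
= (2767-1)/2
= 1383

1383


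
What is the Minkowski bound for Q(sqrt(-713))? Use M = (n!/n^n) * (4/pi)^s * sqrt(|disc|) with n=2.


d = -713, d mod 4 = 3, so disc(K) = 4d = -2852; |disc(K)| = 2852
Imaginary quadratic field, so n = 2, s = r2 = 1, r1 = 0
M = (n!/n^n) * (4/pi)^s * sqrt(|disc(K)|) = (2!/2^2) * (4/pi)^1 * sqrt(2852)
= 0.5 * 1.273240 * 53.404120
= 33.9981

33.9981


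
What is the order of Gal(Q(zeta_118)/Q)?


|Gal(Q(zeta_118)/Q)| = phi(118)
= 58

58


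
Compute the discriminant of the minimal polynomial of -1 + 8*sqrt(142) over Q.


The element -1 + 8*sqrt(142) has minimal polynomial:
x^2 + 2*x - 9087
Discriminant = (2)^2 - 4*(-9087)
= 4 + 36348
= 36352

36352


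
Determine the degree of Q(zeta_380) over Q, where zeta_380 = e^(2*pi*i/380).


The degree equals Euler's totient phi(380).
380 = 2^2 * 5 * 19
phi(380) = 144

144


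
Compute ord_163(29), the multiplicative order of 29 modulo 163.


We want ord_163(29), the smallest k >= 1 with 29^k = 1 mod 163.
n = 163 = 163, phi(163) = 162; the order divides phi(n).
Divisors of 162: 1, 2, 3, 6, 9, 18, 27, 54, 81, 162
Repeated squaring mod 163: 29^1 = 29, 29^2 = 26, 29^4 = 24, 29^8 = 87, 29^16 = 71, 29^32 = 151, 29^64 = 144, 29^128 = 35
Test divisors in increasing order:
  k=1: 29^1 = 29 mod 163
  k=2: 29^2 = 26 mod 163
  k=3: 29^3 = 26 * 29 = 102 mod 163
  k=6: 29^6 = 24 * 26 = 135 mod 163
  k=9: 29^9 = 87 * 29 = 78 mod 163
  k=18: 29^18 = 71 * 26 = 53 mod 163
  k=27: 29^27 = 71 * 87 * 26 * 29 = 59 mod 163
  k=54: 29^54 = 151 * 71 * 24 * 26 = 58 mod 163
  k=81: 29^81 = 144 * 71 * 29 = 162 mod 163
  k=162: 29^162 = 35 * 151 * 26 = 1 mod 163  <- first divisor giving 1
Order = 162

162


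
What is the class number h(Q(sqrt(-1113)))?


K = Q(sqrt(-1113)). d mod 4 = 3, so D = disc(K) = 4d = -4452
h(K) equals the number of primitive reduced positive-definite forms (a, b, c) = a*x^2 + b*x*y + c*y^2 with b^2 - 4ac = D,
where reduced means |b| <= a <= c, with b >= 0 whenever |b| = a or a = c, and primitive means gcd(a, b, c) = 1.
Reduced forces 3a^2 <= |D| = 4452, so 1 <= a <= 38; b must have the parity of D, and c = (b^2 - D)/(4a) must be an integer >= a.
Enumerate a = 1..38, b in [-a, a]:
  a=1: (1, 0, 1113)  [1]
  a=2: (2, 2, 557)  [1]
  a=3: (3, 0, 371)  [1]
  a=4..5: none
  a=6: (6, 6, 187)  [1]
  a=7: (7, 0, 159)  [1]
  a=8..10: none
  a=11: (11, -6, 102), (11, 6, 102)  [2]
  a=12..13: none
  a=14: (14, 14, 83)  [1]
  a=15..16: none
  a=17: (17, -6, 66), (17, 6, 66)  [2]
  a=18..20: none
  a=21: (21, 0, 53)  [1]
  a=22: (22, -6, 51), (22, 6, 51)  [2]
  a=23..32: none
  a=33: (33, -6, 34), (33, 6, 34)  [2]
  a=34..36: none
  a=37: (37, 32, 37)  [1]
  a=38: none
Total reduced forms: 1 + 1 + 1 + 1 + 1 + 2 + 1 + 2 + 1 + 2 + 2 + 1 = 16
h = 16

16


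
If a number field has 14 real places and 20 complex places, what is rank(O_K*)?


By Dirichlet's unit theorem:
rank = r1 + r2 - 1
= 14 + 20 - 1
= 33

33


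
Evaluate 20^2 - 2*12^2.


x^2 - d*y^2
= 20^2 - 2*12^2
= 400 - 288
= 112

112


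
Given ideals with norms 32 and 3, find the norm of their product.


N(IJ) = N(I) * N(J)
= 32 * 3
= 96

96


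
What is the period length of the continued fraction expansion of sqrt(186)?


Run the CF algorithm for sqrt(186).
a_0 = floor(sqrt(186)) = 13; set m_0=0, q_0=1.
Recurrence: m' = q*a - m,  q' = (d - m'^2)/q,  a' = floor((a_0 + m')/q').
  step 1: m=13, q=17, a=1
  step 2: m=4, q=10, a=1
  step 3: m=6, q=15, a=1
  step 4: m=9, q=7, a=3
  step 5: m=12, q=6, a=4
  step 6: m=12, q=7, a=3
  step 7: m=9, q=15, a=1
  step 8: m=6, q=10, a=1
  step 9: m=4, q=17, a=1
  step 10: m=13, q=1, a=26
a_10 = 2*a_0 = 26, so the period closes here.
sqrt(186) = [13; 1, 1, 1, 3, 4, 3, 1, 1, 1, 26]
Period length = 10

10


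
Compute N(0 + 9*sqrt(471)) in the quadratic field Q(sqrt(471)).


N(a + b*sqrt(d)) = a^2 - d*b^2
= (0)^2 - (471)*(9)^2
= 0 - 38151
= -38151

-38151


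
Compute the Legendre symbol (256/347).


p = 347 is prime, so compute (256/347) with the reciprocity algorithm (Jacobi-symbol steps: pull out 2s via (2/n), flip via reciprocity, reduce):
  pull out 2: (2/347) = -1  (since 347 mod 8 = 3)
  pull out 2: (2/347) = -1  (since 347 mod 8 = 3)
  pull out 2: (2/347) = -1  (since 347 mod 8 = 3)
  pull out 2: (2/347) = -1  (since 347 mod 8 = 3)
  pull out 2: (2/347) = -1  (since 347 mod 8 = 3)
  pull out 2: (2/347) = -1  (since 347 mod 8 = 3)
  pull out 2: (2/347) = -1  (since 347 mod 8 = 3)
  pull out 2: (2/347) = -1  (since 347 mod 8 = 3)
  (1/347) = 1
Product of signs = 1
(256/347) = 1

1


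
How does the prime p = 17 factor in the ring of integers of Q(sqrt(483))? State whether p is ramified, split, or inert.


K = Q(sqrt(483)). Since d mod 4 = 3, disc(K) = 1932.
Check p | disc: 1932 mod 17 = 11.
p does not divide disc. Compute Legendre symbol (d/p):
7^((17-1)/2) mod 17 = -1
(d/p) = -1, so p is inert: (p) stays prime with e=1, f=2, g=1.
Therefore p is inert.

inert


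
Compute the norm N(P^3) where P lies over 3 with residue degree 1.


N(P^a) = p^(a*f)
= 3^(3*1)
= 3^3
= 27

27


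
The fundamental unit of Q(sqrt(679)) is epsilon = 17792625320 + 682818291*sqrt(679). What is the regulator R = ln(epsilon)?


epsilon = 17792625320 + 682818291*sqrt(679)
= 3.5585e+10
R = ln(3.5585e+10)
= 24.2952

24.2952


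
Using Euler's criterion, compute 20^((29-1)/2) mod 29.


p = 29 is prime and the exponent is (p-1)/2 = 14, so by Euler's criterion 20^14 = (20/29) = +1 or -1 mod 29.
Compute by square-and-multiply:
  14 = 8 + 4 + 2 (binary 1110)
  Repeated squaring mod 29: 20^1 = 20, 20^2 = 23, 20^4 = 7, 20^8 = 20
  20^14 = 20^8 * 20^4 * 20^2 = 20 * 7 * 23 mod 29
    20 * 7 = 140 = 24 mod 29
    24 * 23 = 552 = 1 mod 29
  20^14 = 1 mod 29
Result 1: 20 is a quadratic residue mod 29.
20^14 mod 29 = 1

1


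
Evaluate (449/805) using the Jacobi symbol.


Compute (449/805) via quadratic reciprocity:
  reciprocity: (449/805) -> +(805/449)
  reduce: (356/449)
  pull out 2: (2/449) = +1  (since 449 mod 8 = 1)
  pull out 2: (2/449) = +1  (since 449 mod 8 = 1)
  reciprocity: (89/449) -> +(449/89)
  reduce: (4/89)
  pull out 2: (2/89) = +1  (since 89 mod 8 = 1)
  pull out 2: (2/89) = +1  (since 89 mod 8 = 1)
  (1/89) = 1
Product of signs = 1

1


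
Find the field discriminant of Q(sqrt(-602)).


For K = Q(sqrt(d)) with d squarefree: disc(K) = d if d = 1 mod 4, and disc(K) = 4d if d = 2 or 3 mod 4.
Here d = -602, and d mod 4 = 2.
d = 2 mod 4, not 1 (O_K = Z[sqrt(d)]), so disc(K) = 4d = 4 * (-602) = -2408

-2408


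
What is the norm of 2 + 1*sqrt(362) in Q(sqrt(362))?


N(a + b*sqrt(d)) = a^2 - d*b^2
= (2)^2 - (362)*(1)^2
= 4 - 362
= -358

-358


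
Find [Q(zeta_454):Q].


The degree equals Euler's totient phi(454).
454 = 2 * 227
phi(454) = 226

226


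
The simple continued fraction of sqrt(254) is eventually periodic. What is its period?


Run the CF algorithm for sqrt(254).
a_0 = floor(sqrt(254)) = 15; set m_0=0, q_0=1.
Recurrence: m' = q*a - m,  q' = (d - m'^2)/q,  a' = floor((a_0 + m')/q').
  step 1: m=15, q=29, a=1
  step 2: m=14, q=2, a=14
  step 3: m=14, q=29, a=1
  step 4: m=15, q=1, a=30
a_4 = 2*a_0 = 30, so the period closes here.
sqrt(254) = [15; 1, 14, 1, 30]
Period length = 4

4


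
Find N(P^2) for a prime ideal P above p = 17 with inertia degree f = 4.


N(P^a) = p^(a*f)
= 17^(2*4)
= 17^8
= 6975757441

6975757441


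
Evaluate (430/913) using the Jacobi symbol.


Compute (430/913) via quadratic reciprocity:
  pull out 2: (2/913) = +1  (since 913 mod 8 = 1)
  reciprocity: (215/913) -> +(913/215)
  reduce: (53/215)
  reciprocity: (53/215) -> +(215/53)
  reduce: (3/53)
  reciprocity: (3/53) -> +(53/3)
  reduce: (2/3)
  pull out 2: (2/3) = -1  (since 3 mod 8 = 3)
  (1/3) = 1
Product of signs = -1

-1


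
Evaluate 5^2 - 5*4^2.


x^2 - d*y^2
= 5^2 - 5*4^2
= 25 - 80
= -55

-55


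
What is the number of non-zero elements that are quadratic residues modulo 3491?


For prime p, the number of non-zero quadratic residues is (p-1)/2.
= (3491-1)/2
= 1745

1745


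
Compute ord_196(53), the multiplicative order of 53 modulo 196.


We want ord_196(53), the smallest k >= 1 with 53^k = 1 mod 196.
n = 196 = 2^2 * 7^2, phi(196) = 84; the order divides phi(n).
Divisors of 84: 1, 2, 3, 4, 6, 7, 12, 14, 21, 28, 42, 84
Repeated squaring mod 196: 53^1 = 53, 53^2 = 65, 53^4 = 109, 53^8 = 121, 53^16 = 137, 53^32 = 149, 53^64 = 53
Test divisors in increasing order:
  k=1: 53^1 = 53 mod 196
  k=2: 53^2 = 65 mod 196
  k=3: 53^3 = 65 * 53 = 113 mod 196
  k=4: 53^4 = 109 mod 196
  k=6: 53^6 = 109 * 65 = 29 mod 196
  k=7: 53^7 = 109 * 65 * 53 = 165 mod 196
  k=12: 53^12 = 121 * 109 = 57 mod 196
  k=14: 53^14 = 121 * 109 * 65 = 177 mod 196
  k=21: 53^21 = 137 * 109 * 53 = 1 mod 196  <- first divisor giving 1
Order = 21

21


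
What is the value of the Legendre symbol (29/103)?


p = 103 is prime, so compute (29/103) with the reciprocity algorithm (Jacobi-symbol steps: pull out 2s via (2/n), flip via reciprocity, reduce):
  reciprocity: (29/103) -> +(103/29)
  reduce: (16/29)
  pull out 2: (2/29) = -1  (since 29 mod 8 = 5)
  pull out 2: (2/29) = -1  (since 29 mod 8 = 5)
  pull out 2: (2/29) = -1  (since 29 mod 8 = 5)
  pull out 2: (2/29) = -1  (since 29 mod 8 = 5)
  (1/29) = 1
Product of signs = 1
(29/103) = 1

1


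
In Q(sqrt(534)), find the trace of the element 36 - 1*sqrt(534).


Tr(a + b*sqrt(d)) = (a + b*sqrt(d)) + (a - b*sqrt(d)) = 2a
= 2 * (36)
= 72

72


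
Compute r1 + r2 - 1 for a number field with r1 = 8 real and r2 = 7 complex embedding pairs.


By Dirichlet's unit theorem:
rank = r1 + r2 - 1
= 8 + 7 - 1
= 14

14


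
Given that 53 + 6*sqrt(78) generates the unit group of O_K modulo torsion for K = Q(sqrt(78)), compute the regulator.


epsilon = 53 + 6*sqrt(78)
= 105.9906
R = ln(105.9906)
= 4.6634

4.6634


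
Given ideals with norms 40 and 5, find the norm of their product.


N(IJ) = N(I) * N(J)
= 40 * 5
= 200

200


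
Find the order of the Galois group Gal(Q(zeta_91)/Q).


|Gal(Q(zeta_91)/Q)| = phi(91)
= 72

72


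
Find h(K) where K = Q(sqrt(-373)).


K = Q(sqrt(-373)). d mod 4 = 3, so D = disc(K) = 4d = -1492
h(K) equals the number of primitive reduced positive-definite forms (a, b, c) = a*x^2 + b*x*y + c*y^2 with b^2 - 4ac = D,
where reduced means |b| <= a <= c, with b >= 0 whenever |b| = a or a = c, and primitive means gcd(a, b, c) = 1.
Reduced forces 3a^2 <= |D| = 1492, so 1 <= a <= 22; b must have the parity of D, and c = (b^2 - D)/(4a) must be an integer >= a.
Enumerate a = 1..22, b in [-a, a]:
  a=1: (1, 0, 373)  [1]
  a=2: (2, 2, 187)  [1]
  a=3..10: none
  a=11: (11, -2, 34), (11, 2, 34)  [2]
  a=12: none
  a=13: (13, -4, 29), (13, 4, 29)  [2]
  a=14..16: none
  a=17: (17, -2, 22), (17, 2, 22)  [2]
  a=18: none
  a=19: (19, -16, 23), (19, 16, 23)  [2]
  a=20..22: none
Total reduced forms: 1 + 1 + 2 + 2 + 2 + 2 = 10
h = 10

10


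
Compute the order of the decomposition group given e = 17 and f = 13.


|D_P| = e * f
= 17 * 13
= 221

221


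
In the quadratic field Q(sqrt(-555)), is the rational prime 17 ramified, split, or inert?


K = Q(sqrt(-555)). Since d mod 4 = 1, disc(K) = -555.
Check p | disc: -555 mod 17 = 6.
p does not divide disc. Compute Legendre symbol (d/p):
6^((17-1)/2) mod 17 = -1
(d/p) = -1, so p is inert: (p) stays prime with e=1, f=2, g=1.
Therefore p is inert.

inert


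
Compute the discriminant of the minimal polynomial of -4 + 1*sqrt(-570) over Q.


The element -4 + 1*sqrt(-570) has minimal polynomial:
x^2 + 8*x + 586
Discriminant = (8)^2 - 4*(586)
= 64 - 2344
= -2280

-2280


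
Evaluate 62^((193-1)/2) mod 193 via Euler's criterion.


p = 193 is prime and the exponent is (p-1)/2 = 96, so by Euler's criterion 62^96 = (62/193) = +1 or -1 mod 193.
Compute by square-and-multiply:
  96 = 64 + 32 (binary 1100000)
  Repeated squaring mod 193: 62^1 = 62, 62^2 = 177, 62^4 = 63, 62^8 = 109, 62^16 = 108, 62^32 = 84, 62^64 = 108
  62^96 = 62^64 * 62^32 = 108 * 84 mod 193
    108 * 84 = 9072 = 1 mod 193
  62^96 = 1 mod 193
Result 1: 62 is a quadratic residue mod 193.
62^96 mod 193 = 1

1


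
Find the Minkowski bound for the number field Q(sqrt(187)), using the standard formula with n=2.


d = 187, d mod 4 = 3, so disc(K) = 4d = 748; |disc(K)| = 748
Real quadratic field, so n = 2, s = r2 = 0, r1 = 2
M = (n!/n^n) * (4/pi)^s * sqrt(|disc(K)|) = (2!/2^2) * (4/pi)^0 * sqrt(748)
= 0.5 * 1.000000 * 27.349589
= 13.6748

13.6748


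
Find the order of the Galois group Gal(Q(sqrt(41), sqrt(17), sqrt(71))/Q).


The 3 square roots of distinct primes are multiplicatively independent over Q,
so [K:Q] = 2^3 and Gal(K/Q) is isomorphic to (Z/2Z)^3.
|Gal| = 2^3 = 8

8


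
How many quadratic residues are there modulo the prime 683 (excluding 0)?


For prime p, the number of non-zero quadratic residues is (p-1)/2.
= (683-1)/2
= 341

341


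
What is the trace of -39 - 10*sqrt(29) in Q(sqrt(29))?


Tr(a + b*sqrt(d)) = (a + b*sqrt(d)) + (a - b*sqrt(d)) = 2a
= 2 * (-39)
= -78

-78


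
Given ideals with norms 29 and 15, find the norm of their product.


N(IJ) = N(I) * N(J)
= 29 * 15
= 435

435


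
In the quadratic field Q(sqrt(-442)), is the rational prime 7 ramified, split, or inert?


K = Q(sqrt(-442)). Since d mod 4 = 2, disc(K) = -1768.
Check p | disc: -1768 mod 7 = 3.
p does not divide disc. Compute Legendre symbol (d/p):
6^((7-1)/2) mod 7 = -1
(d/p) = -1, so p is inert: (p) stays prime with e=1, f=2, g=1.
Therefore p is inert.

inert


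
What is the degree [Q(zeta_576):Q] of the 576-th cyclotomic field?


The degree equals Euler's totient phi(576).
576 = 2^6 * 3^2
phi(576) = 192

192


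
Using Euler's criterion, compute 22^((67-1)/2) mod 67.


p = 67 is prime and the exponent is (p-1)/2 = 33, so by Euler's criterion 22^33 = (22/67) = +1 or -1 mod 67.
Compute by square-and-multiply:
  33 = 32 + 1 (binary 100001)
  Repeated squaring mod 67: 22^1 = 22, 22^2 = 15, 22^4 = 24, 22^8 = 40, 22^16 = 59, 22^32 = 64
  22^33 = 22^32 * 22^1 = 64 * 22 mod 67
    64 * 22 = 1408 = 1 mod 67
  22^33 = 1 mod 67
Result 1: 22 is a quadratic residue mod 67.
22^33 mod 67 = 1

1


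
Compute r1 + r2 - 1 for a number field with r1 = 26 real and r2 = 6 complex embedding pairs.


By Dirichlet's unit theorem:
rank = r1 + r2 - 1
= 26 + 6 - 1
= 31

31


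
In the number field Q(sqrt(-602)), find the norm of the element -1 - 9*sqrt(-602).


N(a + b*sqrt(d)) = a^2 - d*b^2
= (-1)^2 - (-602)*(-9)^2
= 1 + 48762
= 48763

48763


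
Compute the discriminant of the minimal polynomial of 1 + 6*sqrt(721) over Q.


The element 1 + 6*sqrt(721) has minimal polynomial:
x^2 - 2*x - 25955
Discriminant = (-2)^2 - 4*(-25955)
= 4 + 103820
= 103824

103824


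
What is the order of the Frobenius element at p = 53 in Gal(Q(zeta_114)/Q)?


The Frobenius at p in Gal(Q(zeta_n)/Q) = (Z/nZ)* is the class of p, so its order is ord_114(53), the smallest k >= 1 with 53^k = 1 mod 114.
n = 114 = 2 * 3 * 19, phi(114) = 36; the order divides phi(n).
Divisors of 36: 1, 2, 3, 4, 6, 9, 12, 18, 36
Repeated squaring mod 114: 53^1 = 53, 53^2 = 73, 53^4 = 85, 53^8 = 43, 53^16 = 25, 53^32 = 55
Test divisors in increasing order:
  k=1: 53^1 = 53 mod 114
  k=2: 53^2 = 73 mod 114
  k=3: 53^3 = 73 * 53 = 107 mod 114
  k=4: 53^4 = 85 mod 114
  k=6: 53^6 = 85 * 73 = 49 mod 114
  k=9: 53^9 = 43 * 53 = 113 mod 114
  k=12: 53^12 = 43 * 85 = 7 mod 114
  k=18: 53^18 = 25 * 73 = 1 mod 114  <- first divisor giving 1
Order = 18

18


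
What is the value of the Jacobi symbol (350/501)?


Compute (350/501) via quadratic reciprocity:
  pull out 2: (2/501) = -1  (since 501 mod 8 = 5)
  reciprocity: (175/501) -> +(501/175)
  reduce: (151/175)
  reciprocity: (151/175) -> -(175/151)
  reduce: (24/151)
  pull out 2: (2/151) = +1  (since 151 mod 8 = 7)
  pull out 2: (2/151) = +1  (since 151 mod 8 = 7)
  pull out 2: (2/151) = +1  (since 151 mod 8 = 7)
  reciprocity: (3/151) -> -(151/3)
  reduce: (1/3)
  (1/3) = 1
Product of signs = -1

-1


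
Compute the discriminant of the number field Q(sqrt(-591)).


For K = Q(sqrt(d)) with d squarefree: disc(K) = d if d = 1 mod 4, and disc(K) = 4d if d = 2 or 3 mod 4.
Here d = -591, and d mod 4 = 1.
d = 1 mod 4 (O_K = Z[(1+sqrt(d))/2]), so disc(K) = d = -591

-591


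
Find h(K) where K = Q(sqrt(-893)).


K = Q(sqrt(-893)). d mod 4 = 3, so D = disc(K) = 4d = -3572
h(K) equals the number of primitive reduced positive-definite forms (a, b, c) = a*x^2 + b*x*y + c*y^2 with b^2 - 4ac = D,
where reduced means |b| <= a <= c, with b >= 0 whenever |b| = a or a = c, and primitive means gcd(a, b, c) = 1.
Reduced forces 3a^2 <= |D| = 3572, so 1 <= a <= 34; b must have the parity of D, and c = (b^2 - D)/(4a) must be an integer >= a.
Enumerate a = 1..34, b in [-a, a]:
  a=1: (1, 0, 893)  [1]
  a=2: (2, 2, 447)  [1]
  a=3: (3, -2, 298), (3, 2, 298)  [2]
  a=4..5: none
  a=6: (6, -2, 149), (6, 2, 149)  [2]
  a=7..8: none
  a=9: (9, -8, 101), (9, 8, 101)  [2]
  a=10: none
  a=11: (11, -6, 82), (11, 6, 82)  [2]
  a=12: none
  a=13: (13, -4, 69), (13, 4, 69)  [2]
  a=14..16: none
  a=17: (17, -10, 54), (17, 10, 54)  [2]
  a=18: (18, -10, 51), (18, 10, 51)  [2]
  a=19: (19, 0, 47)  [1]
  a=20..21: none
  a=22: (22, -6, 41), (22, 6, 41)  [2]
  a=23: (23, -4, 39), (23, 4, 39)  [2]
  a=24..25: none
  a=26: (26, -22, 39), (26, 22, 39)  [2]
  a=27: (27, -10, 34), (27, 10, 34)  [2]
  a=28: none
  a=29: (29, -16, 33), (29, 16, 33)  [2]
  a=30..32: none
  a=33: (33, 28, 33)  [1]
  a=34: none
Total reduced forms: 1 + 1 + 2 + 2 + 2 + 2 + 2 + 2 + 2 + 1 + 2 + 2 + 2 + 2 + 2 + 1 = 28
h = 28

28


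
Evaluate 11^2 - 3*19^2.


x^2 - d*y^2
= 11^2 - 3*19^2
= 121 - 1083
= -962

-962


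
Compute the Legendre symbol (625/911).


p = 911 is prime, so compute (625/911) with the reciprocity algorithm (Jacobi-symbol steps: pull out 2s via (2/n), flip via reciprocity, reduce):
  reciprocity: (625/911) -> +(911/625)
  reduce: (286/625)
  pull out 2: (2/625) = +1  (since 625 mod 8 = 1)
  reciprocity: (143/625) -> +(625/143)
  reduce: (53/143)
  reciprocity: (53/143) -> +(143/53)
  reduce: (37/53)
  reciprocity: (37/53) -> +(53/37)
  reduce: (16/37)
  pull out 2: (2/37) = -1  (since 37 mod 8 = 5)
  pull out 2: (2/37) = -1  (since 37 mod 8 = 5)
  pull out 2: (2/37) = -1  (since 37 mod 8 = 5)
  pull out 2: (2/37) = -1  (since 37 mod 8 = 5)
  (1/37) = 1
Product of signs = 1
(625/911) = 1

1
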